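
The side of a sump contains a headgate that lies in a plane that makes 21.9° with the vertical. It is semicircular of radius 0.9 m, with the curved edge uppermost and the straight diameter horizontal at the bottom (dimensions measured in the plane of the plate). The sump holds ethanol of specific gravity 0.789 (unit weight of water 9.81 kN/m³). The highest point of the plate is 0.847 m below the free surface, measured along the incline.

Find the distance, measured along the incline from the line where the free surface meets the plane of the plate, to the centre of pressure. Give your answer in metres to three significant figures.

γ = 0.789 × 9.81 = 7.74009 kN/m³.
The plate makes 21.9° with the vertical, i.e. θ = 90° − 21.9° = 68.1° to the horizontal. Measuring y along the incline from the free-surface line, vertical depth h = y·sinθ with sinθ = 0.927836.
The centroid lies 4r/(3π) = 0.381972 m above the diameter, so r − 4r/(3π) = 0.9 − 0.381972 = 0.518028 m below the topmost point, so y_c = 0.847 + 0.518028 = 1.36503 m and h_c = 1.36503 × 0.927836 = 1.26652 m.
A = πr²/2 = π × 0.9²/2 = 1.27235 m².
Resultant F = γ·h_c·A = 7.74009 × 1.26652 × 1.27235 = 12.4728 kN.
I_c = (π/8 − 8/(9π))·r⁴ = 0.109757 × 0.9⁴ = 0.0720116 m⁴.
Centre of pressure: y_p = y_c + I_c/(y_c·A) = 1.36503 + 0.0720116/(1.36503 × 1.27235) = 1.36503 + 0.0414623 = 1.40649 m along the plane.

y_p = 1.41 m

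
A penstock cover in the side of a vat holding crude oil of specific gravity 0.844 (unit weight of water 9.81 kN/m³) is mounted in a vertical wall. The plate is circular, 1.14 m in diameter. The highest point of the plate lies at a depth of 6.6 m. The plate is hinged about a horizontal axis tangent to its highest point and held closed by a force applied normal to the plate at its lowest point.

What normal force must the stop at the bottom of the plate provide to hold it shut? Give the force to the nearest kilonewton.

P ≈ 31 kN

γ = 0.844 × 9.81 = 8.27964 kN/m³.
The centroid is at the centre, 0.57 m below the top of the plate, so the centroid depth is h_c = 6.6 + 0.57 = 7.17 m.
A = π(0.57)² = 1.0207 m².
Resultant F = γ·h_c·A = 8.27964 × 7.17 × 1.0207 = 60.5939 kN.
I_c = πr⁴/4 = π × 0.57⁴/4 = 0.0829066 m⁴.
Centre of pressure: y_p = y_c + I_c/(y_c·A) = 7.17 + 0.0829066/(7.17 × 1.0207) = 7.17 + 0.0113285 = 7.18133 m along the plane.
The resultant acts 0.57 + 0.0113285 = 0.581328 m (along the plate) below the hinge at the top edge, so the moment about the hinge is M = F × 0.581328 = 60.5939 × 0.581328 = 35.2249 kN·m.
A normal force at the bottom, 1.14 m from the hinge, must supply this moment: P = 35.2249/1.14 = 30.899 kN.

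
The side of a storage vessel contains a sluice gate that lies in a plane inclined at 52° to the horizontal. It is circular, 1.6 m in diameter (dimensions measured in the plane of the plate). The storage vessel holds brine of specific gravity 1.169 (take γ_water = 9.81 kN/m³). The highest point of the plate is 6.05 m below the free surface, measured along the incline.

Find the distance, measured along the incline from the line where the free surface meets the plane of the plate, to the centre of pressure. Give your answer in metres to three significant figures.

y_p = 6.87 m

γ = 1.169 × 9.81 = 11.46789 kN/m³.
Let θ = 52° be the plate's angle to the horizontal; measure y along the incline from where the plane meets the free surface. Vertical depth h = y·sinθ with sinθ = 0.788011.
The centroid is at the centre, 0.8 m below the top of the plate, so y_c = 6.05 + 0.8 = 6.85 m and h_c = 6.85 × 0.788011 = 5.39788 m.
A = π(0.8)² = 2.01062 m².
Resultant F = γ·h_c·A = 11.46789 × 5.39788 × 2.01062 = 124.462 kN.
I_c = πr⁴/4 = π × 0.8⁴/4 = 0.321699 m⁴.
Centre of pressure: y_p = y_c + I_c/(y_c·A) = 6.85 + 0.321699/(6.85 × 2.01062) = 6.85 + 0.0233576 = 6.87336 m along the plane.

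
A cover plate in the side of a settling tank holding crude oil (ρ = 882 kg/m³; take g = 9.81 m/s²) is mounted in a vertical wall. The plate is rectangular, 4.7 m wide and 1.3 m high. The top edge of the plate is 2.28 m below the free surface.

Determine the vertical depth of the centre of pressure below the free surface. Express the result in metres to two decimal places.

γ = ρg = 882 × 9.81 / 1000 = 8.65242 kN/m³.
The centroid lies 1.3/2 = 0.65 m below the top edge, so the centroid depth is h_c = 2.28 + 0.65 = 2.93 m.
A = 4.7 × 1.3 = 6.11 m².
Resultant F = γ·h_c·A = 8.65242 × 2.93 × 6.11 = 154.898 kN.
I_c = b·h³/12 = 4.7 × 1.3³/12 = 0.860492 m⁴.
Centre of pressure: y_p = y_c + I_c/(y_c·A) = 2.93 + 0.860492/(2.93 × 6.11) = 2.93 + 0.048066 = 2.97807 m along the plane.

h_p = 2.98 m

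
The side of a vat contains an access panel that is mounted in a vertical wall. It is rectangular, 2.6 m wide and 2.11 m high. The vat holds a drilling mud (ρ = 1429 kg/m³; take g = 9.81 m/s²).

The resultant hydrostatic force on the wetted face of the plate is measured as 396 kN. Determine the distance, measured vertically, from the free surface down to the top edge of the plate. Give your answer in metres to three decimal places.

γ = ρg = 1429 × 9.81 / 1000 = 14.01849 kN/m³.
A = 2.6 × 2.11 = 5.486 m².
From F = γ·h_c·A, the centroid depth is h_c = 396/(14.01849 × 5.486) = 5.14918 m.
The centroid lies 2.11/2 = 1.055 m below the top edge, so the top edge sits at h_top = 5.14918 − 1.055 = 4.09418 m below the surface.

d_top ≈ 4.094 m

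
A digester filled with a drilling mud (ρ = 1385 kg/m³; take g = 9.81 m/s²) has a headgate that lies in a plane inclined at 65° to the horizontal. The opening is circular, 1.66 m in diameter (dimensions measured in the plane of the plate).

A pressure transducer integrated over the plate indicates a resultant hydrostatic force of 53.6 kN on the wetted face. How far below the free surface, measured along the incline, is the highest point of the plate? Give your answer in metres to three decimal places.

γ = ρg = 1385 × 9.81 / 1000 = 13.58685 kN/m³.
A = π(0.83)² = 2.16424 m².
From F = γ·h_c·A, the centroid depth is h_c = 53.6/(13.58685 × 2.16424) = 1.82281 m.
Let θ = 65° be the plate's angle to the horizontal; measure y along the incline from where the plane meets the free surface. Vertical depth h = y·sinθ with sinθ = 0.906308.
Along the incline, y_c = h_c/sinθ = 1.82281/0.906308 = 2.01125 m.
The centroid is at the centre, 0.83 m below the top of the plate, so the highest point sits at y_top = 2.01125 − 0.83 = 1.18125 m along the incline.

y_top ≈ 1.181 m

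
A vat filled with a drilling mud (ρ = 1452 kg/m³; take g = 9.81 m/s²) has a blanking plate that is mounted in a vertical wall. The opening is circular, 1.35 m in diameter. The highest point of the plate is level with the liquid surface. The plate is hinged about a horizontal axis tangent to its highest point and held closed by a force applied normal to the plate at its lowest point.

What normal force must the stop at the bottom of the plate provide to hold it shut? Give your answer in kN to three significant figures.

P ≈ 8.60 kN

γ = ρg = 1452 × 9.81 / 1000 = 14.24412 kN/m³.
The centroid is at the centre, 0.675 m below the top of the plate, so the centroid depth is h_c = 0.675 m.
A = π(0.675)² = 1.43139 m².
Resultant F = γ·h_c·A = 14.24412 × 0.675 × 1.43139 = 13.7625 kN.
I_c = πr⁴/4 = π × 0.675⁴/4 = 0.163044 m⁴.
Centre of pressure: y_p = y_c + I_c/(y_c·A) = 0.675 + 0.163044/(0.675 × 1.43139) = 0.675 + 0.16875 = 0.84375 m along the plane.
The resultant acts 0.675 + 0.16875 = 0.84375 m (along the plate) below the hinge at the top edge, so the moment about the hinge is M = F × 0.84375 = 13.7625 × 0.84375 = 11.6121 kN·m.
A normal force at the bottom, 1.35 m from the hinge, must supply this moment: P = 11.6121/1.35 = 8.60156 kN.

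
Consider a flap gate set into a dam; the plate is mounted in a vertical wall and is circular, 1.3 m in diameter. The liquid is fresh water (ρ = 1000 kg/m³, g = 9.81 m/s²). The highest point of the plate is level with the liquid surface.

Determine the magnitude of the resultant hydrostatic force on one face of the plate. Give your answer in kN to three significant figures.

F ≈ 8.46 kN

γ = ρg = 1000 × 9.81 = 9810 N/m³ = 9.81 kN/m³.
The centroid is at the centre, 0.65 m below the top of the plate, so the centroid depth is h_c = 0.65 m.
A = π(0.65)² = 1.32732 m².
Resultant F = γ·h_c·A = 9.81 × 0.65 × 1.32732 = 8.46366 kN.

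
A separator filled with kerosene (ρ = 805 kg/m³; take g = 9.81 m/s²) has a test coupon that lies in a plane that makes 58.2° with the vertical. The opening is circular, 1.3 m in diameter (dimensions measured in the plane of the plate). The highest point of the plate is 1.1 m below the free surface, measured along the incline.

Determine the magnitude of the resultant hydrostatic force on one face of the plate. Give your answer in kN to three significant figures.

F ≈ 9.67 kN

γ = ρg = 805 × 9.81 / 1000 = 7.89705 kN/m³.
The plate makes 58.2° with the vertical, i.e. θ = 90° − 58.2° = 31.8° to the horizontal. Measuring y along the incline from the free-surface line, vertical depth h = y·sinθ with sinθ = 0.526956.
The centroid is at the centre, 0.65 m below the top of the plate, so y_c = 1.1 + 0.65 = 1.75 m and h_c = 1.75 × 0.526956 = 0.922173 m.
A = π(0.65)² = 1.32732 m².
Resultant F = γ·h_c·A = 7.89705 × 0.922173 × 1.32732 = 9.66614 kN.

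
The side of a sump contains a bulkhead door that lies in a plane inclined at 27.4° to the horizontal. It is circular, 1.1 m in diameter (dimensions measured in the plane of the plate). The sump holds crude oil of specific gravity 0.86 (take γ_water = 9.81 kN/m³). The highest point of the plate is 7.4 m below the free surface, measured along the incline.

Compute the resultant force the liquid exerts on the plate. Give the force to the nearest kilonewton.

F ≈ 29 kN

γ = 0.86 × 9.81 = 8.4366 kN/m³.
Let θ = 27.4° be the plate's angle to the horizontal; measure y along the incline from where the plane meets the free surface. Vertical depth h = y·sinθ with sinθ = 0.460200.
The centroid is at the centre, 0.55 m below the top of the plate, so y_c = 7.4 + 0.55 = 7.95 m and h_c = 7.95 × 0.460200 = 3.65859 m.
A = π(0.55)² = 0.950332 m².
Resultant F = γ·h_c·A = 8.4366 × 3.65859 × 0.950332 = 29.333 kN.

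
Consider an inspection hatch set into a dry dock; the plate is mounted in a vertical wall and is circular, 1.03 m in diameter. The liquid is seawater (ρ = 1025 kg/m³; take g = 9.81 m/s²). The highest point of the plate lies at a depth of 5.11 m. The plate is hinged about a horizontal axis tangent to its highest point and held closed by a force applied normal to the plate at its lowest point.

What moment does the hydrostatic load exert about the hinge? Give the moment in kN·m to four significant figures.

γ = ρg = 1025 × 9.81 / 1000 = 10.05525 kN/m³.
The centroid is at the centre, 0.515 m below the top of the plate, so the centroid depth is h_c = 5.11 + 0.515 = 5.625 m.
A = π(0.515)² = 0.833229 m².
Resultant F = γ·h_c·A = 10.05525 × 5.625 × 0.833229 = 47.1281 kN.
I_c = πr⁴/4 = π × 0.515⁴/4 = 0.0552483 m⁴.
Centre of pressure: y_p = y_c + I_c/(y_c·A) = 5.625 + 0.0552483/(5.625 × 0.833229) = 5.625 + 0.0117878 = 5.63679 m along the plane.
The resultant acts 0.515 + 0.0117878 = 0.526788 m (along the plate) below the hinge at the top edge, so the moment about the hinge is M = F × 0.526788 = 47.1281 × 0.526788 = 24.8265 kN·m.

M ≈ 24.83 kN·m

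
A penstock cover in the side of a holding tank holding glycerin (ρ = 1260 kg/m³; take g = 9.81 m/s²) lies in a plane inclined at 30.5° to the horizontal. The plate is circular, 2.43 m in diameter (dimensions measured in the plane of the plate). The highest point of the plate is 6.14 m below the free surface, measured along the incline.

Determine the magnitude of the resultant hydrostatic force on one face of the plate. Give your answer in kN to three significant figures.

F ≈ 214 kN

γ = ρg = 1260 × 9.81 / 1000 = 12.3606 kN/m³.
Let θ = 30.5° be the plate's angle to the horizontal; measure y along the incline from where the plane meets the free surface. Vertical depth h = y·sinθ with sinθ = 0.507538.
The centroid is at the centre, 1.215 m below the top of the plate, so y_c = 6.14 + 1.215 = 7.355 m and h_c = 7.355 × 0.507538 = 3.73294 m.
A = π(1.215)² = 4.6377 m².
Resultant F = γ·h_c·A = 12.3606 × 3.73294 × 4.6377 = 213.99 kN.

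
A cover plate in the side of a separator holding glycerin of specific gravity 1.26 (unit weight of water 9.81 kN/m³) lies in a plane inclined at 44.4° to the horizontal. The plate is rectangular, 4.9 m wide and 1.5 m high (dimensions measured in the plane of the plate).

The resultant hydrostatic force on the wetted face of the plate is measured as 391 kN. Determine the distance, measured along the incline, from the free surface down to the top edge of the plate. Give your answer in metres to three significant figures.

γ = 1.26 × 9.81 = 12.3606 kN/m³.
A = 4.9 × 1.5 = 7.35 m².
From F = γ·h_c·A, the centroid depth is h_c = 391/(12.3606 × 7.35) = 4.30378 m.
Let θ = 44.4° be the plate's angle to the horizontal; measure y along the incline from where the plane meets the free surface. Vertical depth h = y·sinθ with sinθ = 0.699663.
Along the incline, y_c = h_c/sinθ = 4.30378/0.699663 = 6.15122 m.
The centroid lies 1.5/2 = 0.75 m below the top edge, so the top edge sits at y_top = 6.15122 − 0.75 = 5.40122 m along the incline.

y_top ≈ 5.40 m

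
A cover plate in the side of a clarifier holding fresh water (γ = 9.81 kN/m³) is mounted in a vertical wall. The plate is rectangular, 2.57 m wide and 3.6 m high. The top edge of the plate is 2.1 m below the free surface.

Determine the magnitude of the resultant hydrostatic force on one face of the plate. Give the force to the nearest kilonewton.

γ = 9.81 kN/m³.
The centroid lies 3.6/2 = 1.8 m below the top edge, so the centroid depth is h_c = 2.1 + 1.8 = 3.9 m.
A = 2.57 × 3.6 = 9.252 m².
Resultant F = γ·h_c·A = 9.81 × 3.9 × 9.252 = 353.972 kN.

F ≈ 354 kN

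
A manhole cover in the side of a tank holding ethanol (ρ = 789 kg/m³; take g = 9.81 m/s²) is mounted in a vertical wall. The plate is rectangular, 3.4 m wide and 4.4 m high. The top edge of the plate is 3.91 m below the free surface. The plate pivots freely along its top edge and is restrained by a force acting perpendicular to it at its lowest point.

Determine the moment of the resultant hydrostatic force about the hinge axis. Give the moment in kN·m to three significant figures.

M ≈ 1740 kN·m

γ = ρg = 789 × 9.81 / 1000 = 7.74009 kN/m³.
The centroid lies 4.4/2 = 2.2 m below the top edge, so the centroid depth is h_c = 3.91 + 2.2 = 6.11 m.
A = 3.4 × 4.4 = 14.96 m².
Resultant F = γ·h_c·A = 7.74009 × 6.11 × 14.96 = 707.488 kN.
I_c = b·h³/12 = 3.4 × 4.4³/12 = 24.1355 m⁴.
Centre of pressure: y_p = y_c + I_c/(y_c·A) = 6.11 + 24.1355/(6.11 × 14.96) = 6.11 + 0.264048 = 6.37405 m along the plane.
The resultant acts 2.2 + 0.264048 = 2.46405 m (along the plate) below the hinge at the top edge, so the moment about the hinge is M = F × 2.46405 = 707.488 × 2.46405 = 1743.29 kN·m.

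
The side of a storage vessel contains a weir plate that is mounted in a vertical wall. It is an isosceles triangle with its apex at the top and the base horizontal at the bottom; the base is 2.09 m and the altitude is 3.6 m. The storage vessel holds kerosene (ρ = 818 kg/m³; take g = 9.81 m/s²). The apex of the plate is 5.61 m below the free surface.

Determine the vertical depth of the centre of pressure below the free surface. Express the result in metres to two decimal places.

γ = ρg = 818 × 9.81 / 1000 = 8.02458 kN/m³.
With the apex up, the centroid sits 2h/3 = 2 × 3.6/3 = 2.4 m below the apex, so the centroid depth is h_c = 5.61 + 2.4 = 8.01 m.
A = ½ × 2.09 × 3.6 = 3.762 m².
Resultant F = γ·h_c·A = 8.02458 × 8.01 × 3.762 = 241.81 kN.
I_c = b·h³/36 = 2.09 × 3.6³/36 = 2.70864 m⁴.
Centre of pressure: y_p = y_c + I_c/(y_c·A) = 8.01 + 2.70864/(8.01 × 3.762) = 8.01 + 0.0898876 = 8.09989 m along the plane.

h_p = 8.10 m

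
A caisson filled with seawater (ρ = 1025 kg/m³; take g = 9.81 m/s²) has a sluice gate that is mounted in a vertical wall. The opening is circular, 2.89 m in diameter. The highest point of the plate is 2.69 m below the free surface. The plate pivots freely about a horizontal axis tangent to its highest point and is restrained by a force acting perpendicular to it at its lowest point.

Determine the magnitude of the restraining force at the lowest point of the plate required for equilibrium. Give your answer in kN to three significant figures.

P ≈ 148 kN

γ = ρg = 1025 × 9.81 / 1000 = 10.05525 kN/m³.
The centroid is at the centre, 1.445 m below the top of the plate, so the centroid depth is h_c = 2.69 + 1.445 = 4.135 m.
A = π(1.445)² = 6.55972 m².
Resultant F = γ·h_c·A = 10.05525 × 4.135 × 6.55972 = 272.743 kN.
I_c = πr⁴/4 = π × 1.445⁴/4 = 3.42422 m⁴.
Centre of pressure: y_p = y_c + I_c/(y_c·A) = 4.135 + 3.42422/(4.135 × 6.55972) = 4.135 + 0.126241 = 4.26124 m along the plane.
The resultant acts 1.445 + 0.126241 = 1.57124 m (along the plate) below the hinge at the top edge, so the moment about the hinge is M = F × 1.57124 = 272.743 × 1.57124 = 428.545 kN·m.
A normal force at the bottom, 2.89 m from the hinge, must supply this moment: P = 428.545/2.89 = 148.285 kN.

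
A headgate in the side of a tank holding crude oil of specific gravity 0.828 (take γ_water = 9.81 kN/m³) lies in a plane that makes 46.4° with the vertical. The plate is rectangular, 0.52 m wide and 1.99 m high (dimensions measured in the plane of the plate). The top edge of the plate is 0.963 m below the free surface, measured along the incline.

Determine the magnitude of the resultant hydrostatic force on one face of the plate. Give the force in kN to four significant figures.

F ≈ 11.35 kN

γ = 0.828 × 9.81 = 8.12268 kN/m³.
The plate makes 46.4° with the vertical, i.e. θ = 90° − 46.4° = 43.6° to the horizontal. Measuring y along the incline from the free-surface line, vertical depth h = y·sinθ with sinθ = 0.689620.
The centroid lies 1.99/2 = 0.995 m below the top edge, so y_c = 0.963 + 0.995 = 1.958 m and h_c = 1.958 × 0.689620 = 1.35028 m.
A = 0.52 × 1.99 = 1.0348 m².
Resultant F = γ·h_c·A = 8.12268 × 1.35028 × 1.0348 = 11.3496 kN.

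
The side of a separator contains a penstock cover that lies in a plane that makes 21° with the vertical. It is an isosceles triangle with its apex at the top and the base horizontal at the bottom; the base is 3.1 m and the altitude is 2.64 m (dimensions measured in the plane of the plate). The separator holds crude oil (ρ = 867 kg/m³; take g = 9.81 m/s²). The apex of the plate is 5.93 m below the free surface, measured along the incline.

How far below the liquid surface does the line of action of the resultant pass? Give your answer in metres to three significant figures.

h_p = 7.23 m

γ = ρg = 867 × 9.81 / 1000 = 8.50527 kN/m³.
The plate makes 21° with the vertical, i.e. θ = 90° − 21° = 69° to the horizontal. Measuring y along the incline from the free-surface line, vertical depth h = y·sinθ with sinθ = 0.933580.
With the apex up, the centroid sits 2h/3 = 2 × 2.64/3 = 1.76 m below the apex, so y_c = 5.93 + 1.76 = 7.69 m and h_c = 7.69 × 0.933580 = 7.17923 m.
A = ½ × 3.1 × 2.64 = 4.092 m².
Resultant F = γ·h_c·A = 8.50527 × 7.17923 × 4.092 = 249.863 kN.
I_c = b·h³/36 = 3.1 × 2.64³/36 = 1.58442 m⁴.
Centre of pressure: y_p = y_c + I_c/(y_c·A) = 7.69 + 1.58442/(7.69 × 4.092) = 7.69 + 0.050351 = 7.74035 m along the plane.
Vertically, h_p = y_p·sinθ = 7.74035 × 0.933580 = 7.22624 m.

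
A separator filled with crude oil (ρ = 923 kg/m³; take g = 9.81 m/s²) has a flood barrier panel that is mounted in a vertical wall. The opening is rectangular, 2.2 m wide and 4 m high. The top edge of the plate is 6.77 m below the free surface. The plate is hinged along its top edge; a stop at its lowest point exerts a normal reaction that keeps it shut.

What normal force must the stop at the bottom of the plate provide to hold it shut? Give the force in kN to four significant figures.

P ≈ 376.0 kN

γ = ρg = 923 × 9.81 / 1000 = 9.05463 kN/m³.
The centroid lies 4/2 = 2 m below the top edge, so the centroid depth is h_c = 6.77 + 2 = 8.77 m.
A = 2.2 × 4 = 8.8 m².
Resultant F = γ·h_c·A = 9.05463 × 8.77 × 8.8 = 698.8 kN.
I_c = b·h³/12 = 2.2 × 4³/12 = 11.7333 m⁴.
Centre of pressure: y_p = y_c + I_c/(y_c·A) = 8.77 + 11.7333/(8.77 × 8.8) = 8.77 + 0.152033 = 8.92203 m along the plane.
The resultant acts 2 + 0.152033 = 2.15203 m (along the plate) below the hinge at the top edge, so the moment about the hinge is M = F × 2.15203 = 698.8 × 2.15203 = 1503.84 kN·m.
A normal force at the bottom, 4 m from the hinge, must supply this moment: P = 1503.84/4 = 375.96 kN.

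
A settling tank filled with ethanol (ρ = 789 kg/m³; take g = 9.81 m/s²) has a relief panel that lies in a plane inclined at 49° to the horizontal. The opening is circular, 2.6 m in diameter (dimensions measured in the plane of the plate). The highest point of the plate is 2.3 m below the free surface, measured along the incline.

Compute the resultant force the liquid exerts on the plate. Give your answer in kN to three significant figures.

F ≈ 112 kN

γ = ρg = 789 × 9.81 / 1000 = 7.74009 kN/m³.
Let θ = 49° be the plate's angle to the horizontal; measure y along the incline from where the plane meets the free surface. Vertical depth h = y·sinθ with sinθ = 0.754710.
The centroid is at the centre, 1.3 m below the top of the plate, so y_c = 2.3 + 1.3 = 3.6 m and h_c = 3.6 × 0.754710 = 2.71696 m.
A = π(1.3)² = 5.30929 m².
Resultant F = γ·h_c·A = 7.74009 × 2.71696 × 5.30929 = 111.652 kN.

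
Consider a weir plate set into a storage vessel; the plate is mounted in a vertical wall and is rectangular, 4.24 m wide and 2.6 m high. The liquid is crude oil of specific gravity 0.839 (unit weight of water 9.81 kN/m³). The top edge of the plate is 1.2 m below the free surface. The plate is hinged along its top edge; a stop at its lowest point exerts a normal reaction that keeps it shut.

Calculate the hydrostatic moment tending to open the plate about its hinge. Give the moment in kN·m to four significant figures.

M ≈ 346.0 kN·m

γ = 0.839 × 9.81 = 8.23059 kN/m³.
The centroid lies 2.6/2 = 1.3 m below the top edge, so the centroid depth is h_c = 1.2 + 1.3 = 2.5 m.
A = 4.24 × 2.6 = 11.024 m².
Resultant F = γ·h_c·A = 8.23059 × 2.5 × 11.024 = 226.835 kN.
I_c = b·h³/12 = 4.24 × 2.6³/12 = 6.21019 m⁴.
Centre of pressure: y_p = y_c + I_c/(y_c·A) = 2.5 + 6.21019/(2.5 × 11.024) = 2.5 + 0.225333 = 2.72533 m along the plane.
The resultant acts 1.3 + 0.225333 = 1.52533 m (along the plate) below the hinge at the top edge, so the moment about the hinge is M = F × 1.52533 = 226.835 × 1.52533 = 345.998 kN·m.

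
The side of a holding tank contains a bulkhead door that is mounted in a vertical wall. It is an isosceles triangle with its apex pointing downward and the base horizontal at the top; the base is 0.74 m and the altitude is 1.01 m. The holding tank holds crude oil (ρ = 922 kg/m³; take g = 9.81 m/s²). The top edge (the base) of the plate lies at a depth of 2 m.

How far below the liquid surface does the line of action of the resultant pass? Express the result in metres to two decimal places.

h_p = 2.36 m

γ = ρg = 922 × 9.81 / 1000 = 9.04482 kN/m³.
With the apex down, the centroid sits h/3 = 1.01/3 = 0.336667 m below the base (the top edge), so the centroid depth is h_c = 2 + 0.336667 = 2.33667 m.
A = ½ × 0.74 × 1.01 = 0.3737 m².
Resultant F = γ·h_c·A = 9.04482 × 2.33667 × 0.3737 = 7.89806 kN.
I_c = b·h³/36 = 0.74 × 1.01³/36 = 0.0211784 m⁴.
Centre of pressure: y_p = y_c + I_c/(y_c·A) = 2.33667 + 0.0211784/(2.33667 × 0.3737) = 2.33667 + 0.0242534 = 2.36092 m along the plane.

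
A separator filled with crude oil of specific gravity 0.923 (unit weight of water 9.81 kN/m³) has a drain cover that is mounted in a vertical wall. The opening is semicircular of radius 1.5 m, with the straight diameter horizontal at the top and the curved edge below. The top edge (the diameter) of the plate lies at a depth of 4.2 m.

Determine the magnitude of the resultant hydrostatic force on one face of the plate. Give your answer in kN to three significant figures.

F ≈ 155 kN

γ = 0.923 × 9.81 = 9.05463 kN/m³.
The centroid of a semicircle lies 4r/(3π) = 0.63662 m from the diameter, here below the top edge, so the centroid depth is h_c = 4.2 + 0.63662 = 4.83662 m.
A = πr²/2 = π × 1.5²/2 = 3.53429 m².
Resultant F = γ·h_c·A = 9.05463 × 4.83662 × 3.53429 = 154.78 kN.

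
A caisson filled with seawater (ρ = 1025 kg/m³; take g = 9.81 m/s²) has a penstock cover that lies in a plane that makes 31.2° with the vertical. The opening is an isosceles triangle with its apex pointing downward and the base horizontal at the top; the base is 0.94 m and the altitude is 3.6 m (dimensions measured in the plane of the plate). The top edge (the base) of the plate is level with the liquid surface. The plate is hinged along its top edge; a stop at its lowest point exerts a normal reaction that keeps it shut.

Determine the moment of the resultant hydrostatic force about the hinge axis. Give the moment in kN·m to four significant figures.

M ≈ 31.43 kN·m

γ = ρg = 1025 × 9.81 / 1000 = 10.05525 kN/m³.
The plate makes 31.2° with the vertical, i.e. θ = 90° − 31.2° = 58.8° to the horizontal. Measuring y along the incline from the free-surface line, vertical depth h = y·sinθ with sinθ = 0.855364.
With the apex down, the centroid sits h/3 = 3.6/3 = 1.2 m below the base (the top edge), so y_c = 1.2 m and h_c = 1.2 × 0.855364 = 1.02644 m.
A = ½ × 0.94 × 3.6 = 1.692 m².
Resultant F = γ·h_c·A = 10.05525 × 1.02644 × 1.692 = 17.4633 kN.
I_c = b·h³/36 = 0.94 × 3.6³/36 = 1.21824 m⁴.
Centre of pressure: y_p = y_c + I_c/(y_c·A) = 1.2 + 1.21824/(1.2 × 1.692) = 1.2 + 0.6 = 1.8 m along the plane.
The resultant acts 1.2 + 0.6 = 1.8 m (along the plate) below the hinge at the top edge, so the moment about the hinge is M = F × 1.8 = 17.4633 × 1.8 = 31.4339 kN·m.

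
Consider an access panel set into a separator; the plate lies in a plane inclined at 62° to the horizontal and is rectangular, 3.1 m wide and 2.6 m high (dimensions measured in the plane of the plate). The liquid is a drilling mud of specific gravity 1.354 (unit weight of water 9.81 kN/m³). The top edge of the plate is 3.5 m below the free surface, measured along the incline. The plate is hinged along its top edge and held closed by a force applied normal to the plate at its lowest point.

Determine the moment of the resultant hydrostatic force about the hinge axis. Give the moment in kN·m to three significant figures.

M ≈ 643 kN·m

γ = 1.354 × 9.81 = 13.28274 kN/m³.
Let θ = 62° be the plate's angle to the horizontal; measure y along the incline from where the plane meets the free surface. Vertical depth h = y·sinθ with sinθ = 0.882948.
The centroid lies 2.6/2 = 1.3 m below the top edge, so y_c = 3.5 + 1.3 = 4.8 m and h_c = 4.8 × 0.882948 = 4.23815 m.
A = 3.1 × 2.6 = 8.06 m².
Resultant F = γ·h_c·A = 13.28274 × 4.23815 × 8.06 = 453.732 kN.
I_c = b·h³/12 = 3.1 × 2.6³/12 = 4.54047 m⁴.
Centre of pressure: y_p = y_c + I_c/(y_c·A) = 4.8 + 4.54047/(4.8 × 8.06) = 4.8 + 0.117361 = 4.91736 m along the plane.
The resultant acts 1.3 + 0.117361 = 1.41736 m (along the plate) below the hinge at the top edge, so the moment about the hinge is M = F × 1.41736 = 453.732 × 1.41736 = 643.102 kN·m.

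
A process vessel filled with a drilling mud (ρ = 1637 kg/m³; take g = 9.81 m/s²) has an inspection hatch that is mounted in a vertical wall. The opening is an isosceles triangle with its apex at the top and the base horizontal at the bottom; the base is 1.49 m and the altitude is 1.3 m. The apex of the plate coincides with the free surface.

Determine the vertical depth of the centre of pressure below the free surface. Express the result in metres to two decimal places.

γ = ρg = 1637 × 9.81 / 1000 = 16.05897 kN/m³.
With the apex up, the centroid sits 2h/3 = 2 × 1.3/3 = 0.866667 m below the apex, so the centroid depth is h_c = 0.866667 m.
A = ½ × 1.49 × 1.3 = 0.9685 m².
Resultant F = γ·h_c·A = 16.05897 × 0.866667 × 0.9685 = 13.4794 kN.
I_c = b·h³/36 = 1.49 × 1.3³/36 = 0.0909314 m⁴.
Centre of pressure: y_p = y_c + I_c/(y_c·A) = 0.866667 + 0.0909314/(0.866667 × 0.9685) = 0.866667 + 0.108333 = 0.975 m along the plane.

h_p = 0.98 m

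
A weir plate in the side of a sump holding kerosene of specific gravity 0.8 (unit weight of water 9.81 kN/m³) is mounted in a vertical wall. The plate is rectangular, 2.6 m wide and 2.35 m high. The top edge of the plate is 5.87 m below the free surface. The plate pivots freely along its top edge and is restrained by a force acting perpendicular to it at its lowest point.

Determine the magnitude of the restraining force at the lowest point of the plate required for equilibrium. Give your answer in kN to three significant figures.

P ≈ 178 kN

γ = 0.8 × 9.81 = 7.848 kN/m³.
The centroid lies 2.35/2 = 1.175 m below the top edge, so the centroid depth is h_c = 5.87 + 1.175 = 7.045 m.
A = 2.6 × 2.35 = 6.11 m².
Resultant F = γ·h_c·A = 7.848 × 7.045 × 6.11 = 337.817 kN.
I_c = b·h³/12 = 2.6 × 2.35³/12 = 2.81187 m⁴.
Centre of pressure: y_p = y_c + I_c/(y_c·A) = 7.045 + 2.81187/(7.045 × 6.11) = 7.045 + 0.065324 = 7.11032 m along the plane.
The resultant acts 1.175 + 0.065324 = 1.24032 m (along the plate) below the hinge at the top edge, so the moment about the hinge is M = F × 1.24032 = 337.817 × 1.24032 = 419.001 kN·m.
A normal force at the bottom, 2.35 m from the hinge, must supply this moment: P = 419.001/2.35 = 178.298 kN.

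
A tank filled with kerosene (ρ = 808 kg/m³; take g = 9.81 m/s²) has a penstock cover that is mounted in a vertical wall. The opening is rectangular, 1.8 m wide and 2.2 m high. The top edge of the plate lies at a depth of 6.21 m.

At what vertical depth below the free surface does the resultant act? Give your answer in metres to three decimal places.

γ = ρg = 808 × 9.81 / 1000 = 7.92648 kN/m³.
The centroid lies 2.2/2 = 1.1 m below the top edge, so the centroid depth is h_c = 6.21 + 1.1 = 7.31 m.
A = 1.8 × 2.2 = 3.96 m².
Resultant F = γ·h_c·A = 7.92648 × 7.31 × 3.96 = 229.453 kN.
I_c = b·h³/12 = 1.8 × 2.2³/12 = 1.5972 m⁴.
Centre of pressure: y_p = y_c + I_c/(y_c·A) = 7.31 + 1.5972/(7.31 × 3.96) = 7.31 + 0.0551756 = 7.36518 m along the plane.

h_p = 7.365 m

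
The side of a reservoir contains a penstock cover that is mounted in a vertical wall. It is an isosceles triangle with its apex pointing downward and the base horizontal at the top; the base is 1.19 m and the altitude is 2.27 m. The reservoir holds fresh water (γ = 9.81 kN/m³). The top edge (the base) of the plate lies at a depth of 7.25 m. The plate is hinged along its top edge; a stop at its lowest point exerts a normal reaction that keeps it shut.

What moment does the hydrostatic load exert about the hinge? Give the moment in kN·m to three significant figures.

M ≈ 84.1 kN·m

γ = 9.81 kN/m³.
With the apex down, the centroid sits h/3 = 2.27/3 = 0.756667 m below the base (the top edge), so the centroid depth is h_c = 7.25 + 0.756667 = 8.00667 m.
A = ½ × 1.19 × 2.27 = 1.35065 m².
Resultant F = γ·h_c·A = 9.81 × 8.00667 × 1.35065 = 106.087 kN.
I_c = b·h³/36 = 1.19 × 2.27³/36 = 0.386654 m⁴.
Centre of pressure: y_p = y_c + I_c/(y_c·A) = 8.00667 + 0.386654/(8.00667 × 1.35065) = 8.00667 + 0.0357543 = 8.04242 m along the plane.
The resultant acts 0.756667 + 0.0357543 = 0.792421 m (along the plate) below the hinge at the top edge, so the moment about the hinge is M = F × 0.792421 = 106.087 × 0.792421 = 84.0656 kN·m.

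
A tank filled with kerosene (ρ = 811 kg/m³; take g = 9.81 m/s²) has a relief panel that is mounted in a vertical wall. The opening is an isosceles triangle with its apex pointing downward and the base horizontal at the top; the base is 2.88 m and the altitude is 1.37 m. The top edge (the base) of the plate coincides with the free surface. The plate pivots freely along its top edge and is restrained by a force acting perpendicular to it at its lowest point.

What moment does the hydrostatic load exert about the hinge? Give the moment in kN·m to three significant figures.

M ≈ 4.91 kN·m

γ = ρg = 811 × 9.81 / 1000 = 7.95591 kN/m³.
With the apex down, the centroid sits h/3 = 1.37/3 = 0.456667 m below the base (the top edge), so the centroid depth is h_c = 0.456667 m.
A = ½ × 2.88 × 1.37 = 1.9728 m².
Resultant F = γ·h_c·A = 7.95591 × 0.456667 × 1.9728 = 7.16758 kN.
I_c = b·h³/36 = 2.88 × 1.37³/36 = 0.205708 m⁴.
Centre of pressure: y_p = y_c + I_c/(y_c·A) = 0.456667 + 0.205708/(0.456667 × 1.9728) = 0.456667 + 0.228333 = 0.685 m along the plane.
The resultant acts 0.456667 + 0.228333 = 0.685 m (along the plate) below the hinge at the top edge, so the moment about the hinge is M = F × 0.685 = 7.16758 × 0.685 = 4.90979 kN·m.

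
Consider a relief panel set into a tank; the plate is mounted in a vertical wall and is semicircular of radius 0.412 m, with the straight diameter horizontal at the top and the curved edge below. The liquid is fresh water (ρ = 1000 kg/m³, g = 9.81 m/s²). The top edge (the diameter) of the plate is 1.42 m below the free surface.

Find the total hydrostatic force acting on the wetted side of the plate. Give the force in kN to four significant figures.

F ≈ 4.172 kN

γ = ρg = 1000 × 9.81 = 9810 N/m³ = 9.81 kN/m³.
The centroid of a semicircle lies 4r/(3π) = 0.174858 m from the diameter, here below the top edge, so the centroid depth is h_c = 1.42 + 0.174858 = 1.59486 m.
A = πr²/2 = π × 0.412²/2 = 0.266633 m².
Resultant F = γ·h_c·A = 9.81 × 1.59486 × 0.266633 = 4.17163 kN.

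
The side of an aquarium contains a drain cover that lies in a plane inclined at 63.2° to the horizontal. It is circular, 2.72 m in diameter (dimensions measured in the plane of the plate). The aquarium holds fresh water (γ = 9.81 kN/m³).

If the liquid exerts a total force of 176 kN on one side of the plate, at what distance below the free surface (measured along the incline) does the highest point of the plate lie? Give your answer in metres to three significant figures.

γ = 9.81 kN/m³.
A = π(1.36)² = 5.81069 m².
From F = γ·h_c·A, the centroid depth is h_c = 176/(9.81 × 5.81069) = 3.08756 m.
Let θ = 63.2° be the plate's angle to the horizontal; measure y along the incline from where the plane meets the free surface. Vertical depth h = y·sinθ with sinθ = 0.892586.
Along the incline, y_c = h_c/sinθ = 3.08756/0.892586 = 3.45912 m.
The centroid is at the centre, 1.36 m below the top of the plate, so the highest point sits at y_top = 3.45912 − 1.36 = 2.09912 m along the incline.

y_top ≈ 2.10 m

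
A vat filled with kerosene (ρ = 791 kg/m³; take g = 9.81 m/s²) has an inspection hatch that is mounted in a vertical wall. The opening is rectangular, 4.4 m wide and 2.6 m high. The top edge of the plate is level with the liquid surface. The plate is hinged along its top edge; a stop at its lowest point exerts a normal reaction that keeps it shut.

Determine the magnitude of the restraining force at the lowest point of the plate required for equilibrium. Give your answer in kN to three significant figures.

P ≈ 76.9 kN

γ = ρg = 791 × 9.81 / 1000 = 7.75971 kN/m³.
The centroid lies 2.6/2 = 1.3 m below the top edge, so the centroid depth is h_c = 1.3 m.
A = 4.4 × 2.6 = 11.44 m².
Resultant F = γ·h_c·A = 7.75971 × 1.3 × 11.44 = 115.402 kN.
I_c = b·h³/12 = 4.4 × 2.6³/12 = 6.44453 m⁴.
Centre of pressure: y_p = y_c + I_c/(y_c·A) = 1.3 + 6.44453/(1.3 × 11.44) = 1.3 + 0.433333 = 1.73333 m along the plane.
The resultant acts 1.3 + 0.433333 = 1.73333 m (along the plate) below the hinge at the top edge, so the moment about the hinge is M = F × 1.73333 = 115.402 × 1.73333 = 200.03 kN·m.
A normal force at the bottom, 2.6 m from the hinge, must supply this moment: P = 200.03/2.6 = 76.9346 kN.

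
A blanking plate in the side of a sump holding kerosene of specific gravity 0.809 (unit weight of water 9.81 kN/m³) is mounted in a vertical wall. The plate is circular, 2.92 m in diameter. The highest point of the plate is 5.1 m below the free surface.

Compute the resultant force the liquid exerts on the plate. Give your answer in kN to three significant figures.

γ = 0.809 × 9.81 = 7.93629 kN/m³.
The centroid is at the centre, 1.46 m below the top of the plate, so the centroid depth is h_c = 5.1 + 1.46 = 6.56 m.
A = π(1.46)² = 6.69662 m².
Resultant F = γ·h_c·A = 7.93629 × 6.56 × 6.69662 = 348.64 kN.

F ≈ 349 kN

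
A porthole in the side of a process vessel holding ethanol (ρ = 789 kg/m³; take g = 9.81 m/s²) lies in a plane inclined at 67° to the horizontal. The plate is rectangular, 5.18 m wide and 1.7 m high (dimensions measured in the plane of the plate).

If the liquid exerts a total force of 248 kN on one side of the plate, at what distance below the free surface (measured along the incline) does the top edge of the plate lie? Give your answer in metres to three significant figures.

γ = ρg = 789 × 9.81 / 1000 = 7.74009 kN/m³.
A = 5.18 × 1.7 = 8.806 m².
From F = γ·h_c·A, the centroid depth is h_c = 248/(7.74009 × 8.806) = 3.63854 m.
Let θ = 67° be the plate's angle to the horizontal; measure y along the incline from where the plane meets the free surface. Vertical depth h = y·sinθ with sinθ = 0.920505.
Along the incline, y_c = h_c/sinθ = 3.63854/0.920505 = 3.95277 m.
The centroid lies 1.7/2 = 0.85 m below the top edge, so the top edge sits at y_top = 3.95277 − 0.85 = 3.10277 m along the incline.

y_top ≈ 3.10 m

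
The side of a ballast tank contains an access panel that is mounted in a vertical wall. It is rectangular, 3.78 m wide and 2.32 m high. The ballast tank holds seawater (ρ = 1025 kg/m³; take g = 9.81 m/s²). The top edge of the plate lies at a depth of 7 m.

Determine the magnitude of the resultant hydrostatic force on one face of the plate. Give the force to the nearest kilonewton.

F ≈ 720 kN

γ = ρg = 1025 × 9.81 / 1000 = 10.05525 kN/m³.
The centroid lies 2.32/2 = 1.16 m below the top edge, so the centroid depth is h_c = 7 + 1.16 = 8.16 m.
A = 3.78 × 2.32 = 8.7696 m².
Resultant F = γ·h_c·A = 10.05525 × 8.16 × 8.7696 = 719.553 kN.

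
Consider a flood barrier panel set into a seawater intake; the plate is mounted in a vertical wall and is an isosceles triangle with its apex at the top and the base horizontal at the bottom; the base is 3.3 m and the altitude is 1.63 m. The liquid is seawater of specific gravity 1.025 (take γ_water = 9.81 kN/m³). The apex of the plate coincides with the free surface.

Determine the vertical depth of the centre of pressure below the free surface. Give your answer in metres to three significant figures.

h_p = 1.22 m

γ = 1.025 × 9.81 = 10.05525 kN/m³.
With the apex up, the centroid sits 2h/3 = 2 × 1.63/3 = 1.08667 m below the apex, so the centroid depth is h_c = 1.08667 m.
A = ½ × 3.3 × 1.63 = 2.6895 m².
Resultant F = γ·h_c·A = 10.05525 × 1.08667 × 2.6895 = 29.3875 kN.
I_c = b·h³/36 = 3.3 × 1.63³/36 = 0.396985 m⁴.
Centre of pressure: y_p = y_c + I_c/(y_c·A) = 1.08667 + 0.396985/(1.08667 × 2.6895) = 1.08667 + 0.135833 = 1.2225 m along the plane.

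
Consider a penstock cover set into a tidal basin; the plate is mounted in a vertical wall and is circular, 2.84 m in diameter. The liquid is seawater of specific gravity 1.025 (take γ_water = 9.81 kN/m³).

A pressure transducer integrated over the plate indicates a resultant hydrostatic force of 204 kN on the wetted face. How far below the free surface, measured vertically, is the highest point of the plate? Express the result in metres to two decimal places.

d_top ≈ 1.78 m

γ = 1.025 × 9.81 = 10.05525 kN/m³.
A = π(1.42)² = 6.33471 m².
From F = γ·h_c·A, the centroid depth is h_c = 204/(10.05525 × 6.33471) = 3.20266 m.
The centroid is at the centre, 1.42 m below the top of the plate, so the highest point sits at h_top = 3.20266 − 1.42 = 1.78266 m below the surface.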